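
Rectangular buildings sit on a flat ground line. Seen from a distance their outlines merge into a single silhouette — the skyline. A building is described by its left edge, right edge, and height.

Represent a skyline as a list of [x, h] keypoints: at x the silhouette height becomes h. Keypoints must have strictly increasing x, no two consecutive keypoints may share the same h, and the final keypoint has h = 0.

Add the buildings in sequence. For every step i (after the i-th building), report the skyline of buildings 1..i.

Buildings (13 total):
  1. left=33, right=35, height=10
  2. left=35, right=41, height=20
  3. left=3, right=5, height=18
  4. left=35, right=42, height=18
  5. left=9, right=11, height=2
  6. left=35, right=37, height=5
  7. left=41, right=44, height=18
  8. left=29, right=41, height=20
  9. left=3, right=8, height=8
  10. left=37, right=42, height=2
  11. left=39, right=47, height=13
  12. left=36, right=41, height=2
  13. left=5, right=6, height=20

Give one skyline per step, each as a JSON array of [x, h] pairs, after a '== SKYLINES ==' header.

== SKYLINES ==
[[33,10],[35,0]]
[[33,10],[35,20],[41,0]]
[[3,18],[5,0],[33,10],[35,20],[41,0]]
[[3,18],[5,0],[33,10],[35,20],[41,18],[42,0]]
[[3,18],[5,0],[9,2],[11,0],[33,10],[35,20],[41,18],[42,0]]
[[3,18],[5,0],[9,2],[11,0],[33,10],[35,20],[41,18],[42,0]]
[[3,18],[5,0],[9,2],[11,0],[33,10],[35,20],[41,18],[44,0]]
[[3,18],[5,0],[9,2],[11,0],[29,20],[41,18],[44,0]]
[[3,18],[5,8],[8,0],[9,2],[11,0],[29,20],[41,18],[44,0]]
[[3,18],[5,8],[8,0],[9,2],[11,0],[29,20],[41,18],[44,0]]
[[3,18],[5,8],[8,0],[9,2],[11,0],[29,20],[41,18],[44,13],[47,0]]
[[3,18],[5,8],[8,0],[9,2],[11,0],[29,20],[41,18],[44,13],[47,0]]
[[3,18],[5,20],[6,8],[8,0],[9,2],[11,0],[29,20],[41,18],[44,13],[47,0]]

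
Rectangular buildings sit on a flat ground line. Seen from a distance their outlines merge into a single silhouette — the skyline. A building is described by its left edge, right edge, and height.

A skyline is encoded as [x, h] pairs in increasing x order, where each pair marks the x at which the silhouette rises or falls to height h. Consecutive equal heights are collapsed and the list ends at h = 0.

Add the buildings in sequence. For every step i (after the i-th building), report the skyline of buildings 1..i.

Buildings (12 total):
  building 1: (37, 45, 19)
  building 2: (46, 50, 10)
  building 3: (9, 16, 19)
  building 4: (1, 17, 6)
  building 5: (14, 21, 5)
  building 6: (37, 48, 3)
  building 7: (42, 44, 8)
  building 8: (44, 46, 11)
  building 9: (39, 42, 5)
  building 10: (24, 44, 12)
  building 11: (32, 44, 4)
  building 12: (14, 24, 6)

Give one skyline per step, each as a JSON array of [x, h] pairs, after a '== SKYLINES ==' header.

== SKYLINES ==
[[37,19],[45,0]]
[[37,19],[45,0],[46,10],[50,0]]
[[9,19],[16,0],[37,19],[45,0],[46,10],[50,0]]
[[1,6],[9,19],[16,6],[17,0],[37,19],[45,0],[46,10],[50,0]]
[[1,6],[9,19],[16,6],[17,5],[21,0],[37,19],[45,0],[46,10],[50,0]]
[[1,6],[9,19],[16,6],[17,5],[21,0],[37,19],[45,3],[46,10],[50,0]]
[[1,6],[9,19],[16,6],[17,5],[21,0],[37,19],[45,3],[46,10],[50,0]]
[[1,6],[9,19],[16,6],[17,5],[21,0],[37,19],[45,11],[46,10],[50,0]]
[[1,6],[9,19],[16,6],[17,5],[21,0],[37,19],[45,11],[46,10],[50,0]]
[[1,6],[9,19],[16,6],[17,5],[21,0],[24,12],[37,19],[45,11],[46,10],[50,0]]
[[1,6],[9,19],[16,6],[17,5],[21,0],[24,12],[37,19],[45,11],[46,10],[50,0]]
[[1,6],[9,19],[16,6],[24,12],[37,19],[45,11],[46,10],[50,0]]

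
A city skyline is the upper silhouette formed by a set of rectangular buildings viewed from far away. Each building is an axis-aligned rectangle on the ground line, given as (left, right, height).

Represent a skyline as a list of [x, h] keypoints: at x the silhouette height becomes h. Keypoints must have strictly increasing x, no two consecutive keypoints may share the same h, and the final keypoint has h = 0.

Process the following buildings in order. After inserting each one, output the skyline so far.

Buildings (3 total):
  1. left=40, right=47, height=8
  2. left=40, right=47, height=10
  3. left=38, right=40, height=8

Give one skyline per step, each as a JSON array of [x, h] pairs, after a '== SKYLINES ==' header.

== SKYLINES ==
[[40,8],[47,0]]
[[40,10],[47,0]]
[[38,8],[40,10],[47,0]]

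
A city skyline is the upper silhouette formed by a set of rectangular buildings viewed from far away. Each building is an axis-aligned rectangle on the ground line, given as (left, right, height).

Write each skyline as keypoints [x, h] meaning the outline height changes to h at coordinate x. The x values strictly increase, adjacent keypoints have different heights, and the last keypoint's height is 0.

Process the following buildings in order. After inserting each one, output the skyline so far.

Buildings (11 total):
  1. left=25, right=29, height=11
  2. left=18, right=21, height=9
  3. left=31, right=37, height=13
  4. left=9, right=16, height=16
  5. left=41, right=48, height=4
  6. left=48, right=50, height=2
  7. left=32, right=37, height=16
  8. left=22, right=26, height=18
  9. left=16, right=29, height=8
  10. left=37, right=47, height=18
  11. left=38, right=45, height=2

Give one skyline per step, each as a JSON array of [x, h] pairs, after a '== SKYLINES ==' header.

== SKYLINES ==
[[25,11],[29,0]]
[[18,9],[21,0],[25,11],[29,0]]
[[18,9],[21,0],[25,11],[29,0],[31,13],[37,0]]
[[9,16],[16,0],[18,9],[21,0],[25,11],[29,0],[31,13],[37,0]]
[[9,16],[16,0],[18,9],[21,0],[25,11],[29,0],[31,13],[37,0],[41,4],[48,0]]
[[9,16],[16,0],[18,9],[21,0],[25,11],[29,0],[31,13],[37,0],[41,4],[48,2],[50,0]]
[[9,16],[16,0],[18,9],[21,0],[25,11],[29,0],[31,13],[32,16],[37,0],[41,4],[48,2],[50,0]]
[[9,16],[16,0],[18,9],[21,0],[22,18],[26,11],[29,0],[31,13],[32,16],[37,0],[41,4],[48,2],[50,0]]
[[9,16],[16,8],[18,9],[21,8],[22,18],[26,11],[29,0],[31,13],[32,16],[37,0],[41,4],[48,2],[50,0]]
[[9,16],[16,8],[18,9],[21,8],[22,18],[26,11],[29,0],[31,13],[32,16],[37,18],[47,4],[48,2],[50,0]]
[[9,16],[16,8],[18,9],[21,8],[22,18],[26,11],[29,0],[31,13],[32,16],[37,18],[47,4],[48,2],[50,0]]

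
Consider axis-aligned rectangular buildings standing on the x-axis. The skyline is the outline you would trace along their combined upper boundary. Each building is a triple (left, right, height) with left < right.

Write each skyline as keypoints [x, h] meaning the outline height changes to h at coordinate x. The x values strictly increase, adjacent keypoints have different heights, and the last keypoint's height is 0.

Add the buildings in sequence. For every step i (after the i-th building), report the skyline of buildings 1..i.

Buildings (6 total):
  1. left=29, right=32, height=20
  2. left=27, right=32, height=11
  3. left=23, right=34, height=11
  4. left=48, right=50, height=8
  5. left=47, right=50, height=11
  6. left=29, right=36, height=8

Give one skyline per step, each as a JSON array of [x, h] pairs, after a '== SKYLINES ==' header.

== SKYLINES ==
[[29,20],[32,0]]
[[27,11],[29,20],[32,0]]
[[23,11],[29,20],[32,11],[34,0]]
[[23,11],[29,20],[32,11],[34,0],[48,8],[50,0]]
[[23,11],[29,20],[32,11],[34,0],[47,11],[50,0]]
[[23,11],[29,20],[32,11],[34,8],[36,0],[47,11],[50,0]]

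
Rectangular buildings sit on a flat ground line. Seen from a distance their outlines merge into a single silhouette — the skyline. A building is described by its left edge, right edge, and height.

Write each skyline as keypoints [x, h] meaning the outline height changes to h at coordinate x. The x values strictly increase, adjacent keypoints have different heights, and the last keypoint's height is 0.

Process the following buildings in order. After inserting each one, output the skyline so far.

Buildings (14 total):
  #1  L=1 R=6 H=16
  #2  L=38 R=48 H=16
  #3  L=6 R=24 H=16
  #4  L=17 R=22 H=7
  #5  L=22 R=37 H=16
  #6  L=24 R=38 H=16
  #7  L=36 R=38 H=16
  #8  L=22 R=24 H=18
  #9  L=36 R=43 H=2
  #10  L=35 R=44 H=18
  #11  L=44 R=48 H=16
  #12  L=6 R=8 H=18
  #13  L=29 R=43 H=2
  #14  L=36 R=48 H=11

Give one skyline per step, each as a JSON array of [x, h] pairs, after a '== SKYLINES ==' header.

== SKYLINES ==
[[1,16],[6,0]]
[[1,16],[6,0],[38,16],[48,0]]
[[1,16],[24,0],[38,16],[48,0]]
[[1,16],[24,0],[38,16],[48,0]]
[[1,16],[37,0],[38,16],[48,0]]
[[1,16],[48,0]]
[[1,16],[48,0]]
[[1,16],[22,18],[24,16],[48,0]]
[[1,16],[22,18],[24,16],[48,0]]
[[1,16],[22,18],[24,16],[35,18],[44,16],[48,0]]
[[1,16],[22,18],[24,16],[35,18],[44,16],[48,0]]
[[1,16],[6,18],[8,16],[22,18],[24,16],[35,18],[44,16],[48,0]]
[[1,16],[6,18],[8,16],[22,18],[24,16],[35,18],[44,16],[48,0]]
[[1,16],[6,18],[8,16],[22,18],[24,16],[35,18],[44,16],[48,0]]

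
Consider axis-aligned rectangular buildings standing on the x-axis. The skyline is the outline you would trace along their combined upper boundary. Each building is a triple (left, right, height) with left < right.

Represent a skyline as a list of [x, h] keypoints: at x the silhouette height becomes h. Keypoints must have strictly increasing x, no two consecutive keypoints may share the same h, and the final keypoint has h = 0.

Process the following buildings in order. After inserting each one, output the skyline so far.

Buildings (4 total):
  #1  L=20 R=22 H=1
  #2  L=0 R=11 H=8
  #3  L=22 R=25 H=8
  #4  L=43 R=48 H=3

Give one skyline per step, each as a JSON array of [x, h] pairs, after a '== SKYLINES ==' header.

== SKYLINES ==
[[20,1],[22,0]]
[[0,8],[11,0],[20,1],[22,0]]
[[0,8],[11,0],[20,1],[22,8],[25,0]]
[[0,8],[11,0],[20,1],[22,8],[25,0],[43,3],[48,0]]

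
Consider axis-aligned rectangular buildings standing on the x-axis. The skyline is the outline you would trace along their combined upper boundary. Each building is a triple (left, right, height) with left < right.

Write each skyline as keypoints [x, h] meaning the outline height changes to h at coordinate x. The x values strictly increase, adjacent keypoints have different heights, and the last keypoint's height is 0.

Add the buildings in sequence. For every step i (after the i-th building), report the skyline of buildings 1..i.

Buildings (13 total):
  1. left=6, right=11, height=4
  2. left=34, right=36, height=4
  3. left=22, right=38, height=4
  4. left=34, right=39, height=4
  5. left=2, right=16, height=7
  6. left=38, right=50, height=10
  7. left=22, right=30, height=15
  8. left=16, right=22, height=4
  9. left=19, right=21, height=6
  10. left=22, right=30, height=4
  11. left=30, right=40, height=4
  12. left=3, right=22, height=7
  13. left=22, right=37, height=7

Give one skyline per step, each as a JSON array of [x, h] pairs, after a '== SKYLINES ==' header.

== SKYLINES ==
[[6,4],[11,0]]
[[6,4],[11,0],[34,4],[36,0]]
[[6,4],[11,0],[22,4],[38,0]]
[[6,4],[11,0],[22,4],[39,0]]
[[2,7],[16,0],[22,4],[39,0]]
[[2,7],[16,0],[22,4],[38,10],[50,0]]
[[2,7],[16,0],[22,15],[30,4],[38,10],[50,0]]
[[2,7],[16,4],[22,15],[30,4],[38,10],[50,0]]
[[2,7],[16,4],[19,6],[21,4],[22,15],[30,4],[38,10],[50,0]]
[[2,7],[16,4],[19,6],[21,4],[22,15],[30,4],[38,10],[50,0]]
[[2,7],[16,4],[19,6],[21,4],[22,15],[30,4],[38,10],[50,0]]
[[2,7],[22,15],[30,4],[38,10],[50,0]]
[[2,7],[22,15],[30,7],[37,4],[38,10],[50,0]]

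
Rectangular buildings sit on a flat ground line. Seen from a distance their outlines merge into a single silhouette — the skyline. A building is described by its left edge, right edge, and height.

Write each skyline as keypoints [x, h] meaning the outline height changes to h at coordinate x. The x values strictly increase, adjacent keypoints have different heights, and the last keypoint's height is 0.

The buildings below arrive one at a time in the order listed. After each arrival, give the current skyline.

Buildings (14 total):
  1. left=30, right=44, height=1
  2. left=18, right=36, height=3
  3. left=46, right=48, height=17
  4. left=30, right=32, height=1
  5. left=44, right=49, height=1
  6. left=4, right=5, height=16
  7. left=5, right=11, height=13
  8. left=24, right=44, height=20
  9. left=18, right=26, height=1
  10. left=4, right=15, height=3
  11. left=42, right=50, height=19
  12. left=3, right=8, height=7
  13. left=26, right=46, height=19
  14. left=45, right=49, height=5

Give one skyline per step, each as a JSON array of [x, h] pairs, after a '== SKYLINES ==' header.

== SKYLINES ==
[[30,1],[44,0]]
[[18,3],[36,1],[44,0]]
[[18,3],[36,1],[44,0],[46,17],[48,0]]
[[18,3],[36,1],[44,0],[46,17],[48,0]]
[[18,3],[36,1],[46,17],[48,1],[49,0]]
[[4,16],[5,0],[18,3],[36,1],[46,17],[48,1],[49,0]]
[[4,16],[5,13],[11,0],[18,3],[36,1],[46,17],[48,1],[49,0]]
[[4,16],[5,13],[11,0],[18,3],[24,20],[44,1],[46,17],[48,1],[49,0]]
[[4,16],[5,13],[11,0],[18,3],[24,20],[44,1],[46,17],[48,1],[49,0]]
[[4,16],[5,13],[11,3],[15,0],[18,3],[24,20],[44,1],[46,17],[48,1],[49,0]]
[[4,16],[5,13],[11,3],[15,0],[18,3],[24,20],[44,19],[50,0]]
[[3,7],[4,16],[5,13],[11,3],[15,0],[18,3],[24,20],[44,19],[50,0]]
[[3,7],[4,16],[5,13],[11,3],[15,0],[18,3],[24,20],[44,19],[50,0]]
[[3,7],[4,16],[5,13],[11,3],[15,0],[18,3],[24,20],[44,19],[50,0]]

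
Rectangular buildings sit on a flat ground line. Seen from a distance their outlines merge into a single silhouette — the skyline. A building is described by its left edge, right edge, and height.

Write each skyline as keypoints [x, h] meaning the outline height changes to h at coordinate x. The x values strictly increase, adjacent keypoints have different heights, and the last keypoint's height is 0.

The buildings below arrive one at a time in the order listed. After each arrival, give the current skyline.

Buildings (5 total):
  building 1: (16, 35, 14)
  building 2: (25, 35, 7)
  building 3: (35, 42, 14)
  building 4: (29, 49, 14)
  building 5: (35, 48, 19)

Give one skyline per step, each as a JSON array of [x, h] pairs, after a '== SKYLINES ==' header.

== SKYLINES ==
[[16,14],[35,0]]
[[16,14],[35,0]]
[[16,14],[42,0]]
[[16,14],[49,0]]
[[16,14],[35,19],[48,14],[49,0]]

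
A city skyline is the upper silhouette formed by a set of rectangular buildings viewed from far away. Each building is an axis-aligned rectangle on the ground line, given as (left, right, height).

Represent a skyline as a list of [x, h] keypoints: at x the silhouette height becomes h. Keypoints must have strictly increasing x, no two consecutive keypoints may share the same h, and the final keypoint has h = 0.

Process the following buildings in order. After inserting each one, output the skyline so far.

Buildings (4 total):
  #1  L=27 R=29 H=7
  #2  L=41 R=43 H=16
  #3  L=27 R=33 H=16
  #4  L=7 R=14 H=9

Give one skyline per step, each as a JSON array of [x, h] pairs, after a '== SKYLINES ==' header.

== SKYLINES ==
[[27,7],[29,0]]
[[27,7],[29,0],[41,16],[43,0]]
[[27,16],[33,0],[41,16],[43,0]]
[[7,9],[14,0],[27,16],[33,0],[41,16],[43,0]]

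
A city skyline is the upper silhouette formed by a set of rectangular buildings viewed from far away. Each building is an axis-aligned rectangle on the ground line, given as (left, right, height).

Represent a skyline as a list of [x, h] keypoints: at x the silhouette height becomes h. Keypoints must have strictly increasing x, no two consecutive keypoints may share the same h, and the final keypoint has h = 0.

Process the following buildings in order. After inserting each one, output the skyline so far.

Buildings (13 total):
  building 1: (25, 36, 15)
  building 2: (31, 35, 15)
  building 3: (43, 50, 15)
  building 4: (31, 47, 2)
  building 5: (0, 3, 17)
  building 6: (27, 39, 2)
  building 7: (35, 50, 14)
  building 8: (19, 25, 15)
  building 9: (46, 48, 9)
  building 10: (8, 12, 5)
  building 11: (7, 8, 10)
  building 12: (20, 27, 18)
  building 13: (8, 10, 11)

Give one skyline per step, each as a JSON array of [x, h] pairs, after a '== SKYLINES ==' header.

== SKYLINES ==
[[25,15],[36,0]]
[[25,15],[36,0]]
[[25,15],[36,0],[43,15],[50,0]]
[[25,15],[36,2],[43,15],[50,0]]
[[0,17],[3,0],[25,15],[36,2],[43,15],[50,0]]
[[0,17],[3,0],[25,15],[36,2],[43,15],[50,0]]
[[0,17],[3,0],[25,15],[36,14],[43,15],[50,0]]
[[0,17],[3,0],[19,15],[36,14],[43,15],[50,0]]
[[0,17],[3,0],[19,15],[36,14],[43,15],[50,0]]
[[0,17],[3,0],[8,5],[12,0],[19,15],[36,14],[43,15],[50,0]]
[[0,17],[3,0],[7,10],[8,5],[12,0],[19,15],[36,14],[43,15],[50,0]]
[[0,17],[3,0],[7,10],[8,5],[12,0],[19,15],[20,18],[27,15],[36,14],[43,15],[50,0]]
[[0,17],[3,0],[7,10],[8,11],[10,5],[12,0],[19,15],[20,18],[27,15],[36,14],[43,15],[50,0]]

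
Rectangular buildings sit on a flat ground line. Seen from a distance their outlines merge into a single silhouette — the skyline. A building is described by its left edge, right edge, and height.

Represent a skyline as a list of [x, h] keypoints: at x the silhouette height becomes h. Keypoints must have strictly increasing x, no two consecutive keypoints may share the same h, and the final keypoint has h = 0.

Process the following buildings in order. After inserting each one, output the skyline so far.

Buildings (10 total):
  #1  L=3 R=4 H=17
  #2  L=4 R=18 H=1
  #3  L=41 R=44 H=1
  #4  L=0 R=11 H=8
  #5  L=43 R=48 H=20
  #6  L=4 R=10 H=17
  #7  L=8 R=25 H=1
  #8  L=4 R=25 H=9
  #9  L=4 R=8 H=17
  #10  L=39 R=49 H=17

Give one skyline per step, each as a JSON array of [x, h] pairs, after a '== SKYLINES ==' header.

== SKYLINES ==
[[3,17],[4,0]]
[[3,17],[4,1],[18,0]]
[[3,17],[4,1],[18,0],[41,1],[44,0]]
[[0,8],[3,17],[4,8],[11,1],[18,0],[41,1],[44,0]]
[[0,8],[3,17],[4,8],[11,1],[18,0],[41,1],[43,20],[48,0]]
[[0,8],[3,17],[10,8],[11,1],[18,0],[41,1],[43,20],[48,0]]
[[0,8],[3,17],[10,8],[11,1],[25,0],[41,1],[43,20],[48,0]]
[[0,8],[3,17],[10,9],[25,0],[41,1],[43,20],[48,0]]
[[0,8],[3,17],[10,9],[25,0],[41,1],[43,20],[48,0]]
[[0,8],[3,17],[10,9],[25,0],[39,17],[43,20],[48,17],[49,0]]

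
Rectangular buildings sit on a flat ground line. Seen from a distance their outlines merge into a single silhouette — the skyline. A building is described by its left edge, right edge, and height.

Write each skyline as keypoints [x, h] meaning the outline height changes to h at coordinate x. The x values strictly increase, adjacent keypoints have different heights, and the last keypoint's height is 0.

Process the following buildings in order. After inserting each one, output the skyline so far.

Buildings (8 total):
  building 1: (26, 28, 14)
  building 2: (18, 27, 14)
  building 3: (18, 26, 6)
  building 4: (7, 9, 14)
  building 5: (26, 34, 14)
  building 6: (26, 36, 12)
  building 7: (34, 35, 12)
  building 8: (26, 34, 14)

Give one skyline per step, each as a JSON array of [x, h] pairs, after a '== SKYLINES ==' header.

== SKYLINES ==
[[26,14],[28,0]]
[[18,14],[28,0]]
[[18,14],[28,0]]
[[7,14],[9,0],[18,14],[28,0]]
[[7,14],[9,0],[18,14],[34,0]]
[[7,14],[9,0],[18,14],[34,12],[36,0]]
[[7,14],[9,0],[18,14],[34,12],[36,0]]
[[7,14],[9,0],[18,14],[34,12],[36,0]]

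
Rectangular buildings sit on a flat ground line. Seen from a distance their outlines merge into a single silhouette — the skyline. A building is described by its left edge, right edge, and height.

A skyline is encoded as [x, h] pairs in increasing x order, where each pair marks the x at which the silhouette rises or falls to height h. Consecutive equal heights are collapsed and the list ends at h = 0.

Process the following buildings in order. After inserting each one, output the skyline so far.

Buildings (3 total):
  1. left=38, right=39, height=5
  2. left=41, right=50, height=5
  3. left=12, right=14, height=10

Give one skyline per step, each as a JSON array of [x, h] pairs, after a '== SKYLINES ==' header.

== SKYLINES ==
[[38,5],[39,0]]
[[38,5],[39,0],[41,5],[50,0]]
[[12,10],[14,0],[38,5],[39,0],[41,5],[50,0]]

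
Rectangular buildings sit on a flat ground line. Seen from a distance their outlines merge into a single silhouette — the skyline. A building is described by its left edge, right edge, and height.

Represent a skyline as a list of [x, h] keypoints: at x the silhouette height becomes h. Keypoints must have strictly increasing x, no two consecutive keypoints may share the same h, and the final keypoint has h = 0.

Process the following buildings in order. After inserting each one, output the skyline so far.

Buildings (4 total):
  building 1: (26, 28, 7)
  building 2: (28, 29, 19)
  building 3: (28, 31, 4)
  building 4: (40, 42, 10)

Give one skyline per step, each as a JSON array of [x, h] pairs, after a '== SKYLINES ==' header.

== SKYLINES ==
[[26,7],[28,0]]
[[26,7],[28,19],[29,0]]
[[26,7],[28,19],[29,4],[31,0]]
[[26,7],[28,19],[29,4],[31,0],[40,10],[42,0]]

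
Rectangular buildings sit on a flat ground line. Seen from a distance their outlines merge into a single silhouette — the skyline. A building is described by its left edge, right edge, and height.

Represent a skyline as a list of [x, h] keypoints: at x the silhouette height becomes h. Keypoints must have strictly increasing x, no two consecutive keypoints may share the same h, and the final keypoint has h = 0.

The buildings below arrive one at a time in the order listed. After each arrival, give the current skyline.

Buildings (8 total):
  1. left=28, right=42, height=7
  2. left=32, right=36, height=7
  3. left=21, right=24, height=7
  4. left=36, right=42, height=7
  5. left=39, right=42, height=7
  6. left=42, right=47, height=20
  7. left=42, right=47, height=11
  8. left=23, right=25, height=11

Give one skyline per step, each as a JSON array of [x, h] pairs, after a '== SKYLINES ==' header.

== SKYLINES ==
[[28,7],[42,0]]
[[28,7],[42,0]]
[[21,7],[24,0],[28,7],[42,0]]
[[21,7],[24,0],[28,7],[42,0]]
[[21,7],[24,0],[28,7],[42,0]]
[[21,7],[24,0],[28,7],[42,20],[47,0]]
[[21,7],[24,0],[28,7],[42,20],[47,0]]
[[21,7],[23,11],[25,0],[28,7],[42,20],[47,0]]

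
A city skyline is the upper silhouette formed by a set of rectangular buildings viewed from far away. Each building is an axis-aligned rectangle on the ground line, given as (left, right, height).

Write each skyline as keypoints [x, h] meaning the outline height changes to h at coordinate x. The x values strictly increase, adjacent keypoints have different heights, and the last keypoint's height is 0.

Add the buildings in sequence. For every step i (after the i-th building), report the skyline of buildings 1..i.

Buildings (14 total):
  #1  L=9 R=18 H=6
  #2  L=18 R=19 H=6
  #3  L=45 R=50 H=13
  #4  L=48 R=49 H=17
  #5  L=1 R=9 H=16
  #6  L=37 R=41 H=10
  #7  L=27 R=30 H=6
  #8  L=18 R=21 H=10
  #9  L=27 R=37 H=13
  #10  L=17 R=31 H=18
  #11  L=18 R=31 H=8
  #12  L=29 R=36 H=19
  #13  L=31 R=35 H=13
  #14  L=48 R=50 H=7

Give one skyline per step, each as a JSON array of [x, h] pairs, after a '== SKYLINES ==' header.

== SKYLINES ==
[[9,6],[18,0]]
[[9,6],[19,0]]
[[9,6],[19,0],[45,13],[50,0]]
[[9,6],[19,0],[45,13],[48,17],[49,13],[50,0]]
[[1,16],[9,6],[19,0],[45,13],[48,17],[49,13],[50,0]]
[[1,16],[9,6],[19,0],[37,10],[41,0],[45,13],[48,17],[49,13],[50,0]]
[[1,16],[9,6],[19,0],[27,6],[30,0],[37,10],[41,0],[45,13],[48,17],[49,13],[50,0]]
[[1,16],[9,6],[18,10],[21,0],[27,6],[30,0],[37,10],[41,0],[45,13],[48,17],[49,13],[50,0]]
[[1,16],[9,6],[18,10],[21,0],[27,13],[37,10],[41,0],[45,13],[48,17],[49,13],[50,0]]
[[1,16],[9,6],[17,18],[31,13],[37,10],[41,0],[45,13],[48,17],[49,13],[50,0]]
[[1,16],[9,6],[17,18],[31,13],[37,10],[41,0],[45,13],[48,17],[49,13],[50,0]]
[[1,16],[9,6],[17,18],[29,19],[36,13],[37,10],[41,0],[45,13],[48,17],[49,13],[50,0]]
[[1,16],[9,6],[17,18],[29,19],[36,13],[37,10],[41,0],[45,13],[48,17],[49,13],[50,0]]
[[1,16],[9,6],[17,18],[29,19],[36,13],[37,10],[41,0],[45,13],[48,17],[49,13],[50,0]]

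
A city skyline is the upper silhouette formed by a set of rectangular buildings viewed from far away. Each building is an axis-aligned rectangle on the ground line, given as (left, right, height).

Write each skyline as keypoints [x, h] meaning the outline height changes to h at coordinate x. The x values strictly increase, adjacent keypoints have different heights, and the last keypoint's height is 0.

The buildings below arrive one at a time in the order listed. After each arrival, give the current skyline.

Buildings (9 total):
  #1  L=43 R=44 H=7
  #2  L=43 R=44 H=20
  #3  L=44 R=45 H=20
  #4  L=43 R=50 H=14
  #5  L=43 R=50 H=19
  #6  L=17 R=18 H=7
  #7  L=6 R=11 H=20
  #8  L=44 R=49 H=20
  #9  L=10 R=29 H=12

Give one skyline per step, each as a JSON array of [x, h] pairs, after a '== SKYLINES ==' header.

== SKYLINES ==
[[43,7],[44,0]]
[[43,20],[44,0]]
[[43,20],[45,0]]
[[43,20],[45,14],[50,0]]
[[43,20],[45,19],[50,0]]
[[17,7],[18,0],[43,20],[45,19],[50,0]]
[[6,20],[11,0],[17,7],[18,0],[43,20],[45,19],[50,0]]
[[6,20],[11,0],[17,7],[18,0],[43,20],[49,19],[50,0]]
[[6,20],[11,12],[29,0],[43,20],[49,19],[50,0]]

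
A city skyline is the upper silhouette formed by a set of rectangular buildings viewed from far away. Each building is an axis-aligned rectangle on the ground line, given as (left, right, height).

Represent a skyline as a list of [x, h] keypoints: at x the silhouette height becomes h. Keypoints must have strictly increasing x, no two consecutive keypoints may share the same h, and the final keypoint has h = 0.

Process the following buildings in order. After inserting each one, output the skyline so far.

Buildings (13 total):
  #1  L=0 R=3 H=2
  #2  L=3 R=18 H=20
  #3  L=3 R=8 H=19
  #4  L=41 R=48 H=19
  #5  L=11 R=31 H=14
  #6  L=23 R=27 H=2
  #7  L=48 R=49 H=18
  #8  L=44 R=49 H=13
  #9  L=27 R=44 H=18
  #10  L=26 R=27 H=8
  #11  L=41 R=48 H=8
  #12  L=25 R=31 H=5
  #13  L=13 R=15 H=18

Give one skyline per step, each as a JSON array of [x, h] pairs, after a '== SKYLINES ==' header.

== SKYLINES ==
[[0,2],[3,0]]
[[0,2],[3,20],[18,0]]
[[0,2],[3,20],[18,0]]
[[0,2],[3,20],[18,0],[41,19],[48,0]]
[[0,2],[3,20],[18,14],[31,0],[41,19],[48,0]]
[[0,2],[3,20],[18,14],[31,0],[41,19],[48,0]]
[[0,2],[3,20],[18,14],[31,0],[41,19],[48,18],[49,0]]
[[0,2],[3,20],[18,14],[31,0],[41,19],[48,18],[49,0]]
[[0,2],[3,20],[18,14],[27,18],[41,19],[48,18],[49,0]]
[[0,2],[3,20],[18,14],[27,18],[41,19],[48,18],[49,0]]
[[0,2],[3,20],[18,14],[27,18],[41,19],[48,18],[49,0]]
[[0,2],[3,20],[18,14],[27,18],[41,19],[48,18],[49,0]]
[[0,2],[3,20],[18,14],[27,18],[41,19],[48,18],[49,0]]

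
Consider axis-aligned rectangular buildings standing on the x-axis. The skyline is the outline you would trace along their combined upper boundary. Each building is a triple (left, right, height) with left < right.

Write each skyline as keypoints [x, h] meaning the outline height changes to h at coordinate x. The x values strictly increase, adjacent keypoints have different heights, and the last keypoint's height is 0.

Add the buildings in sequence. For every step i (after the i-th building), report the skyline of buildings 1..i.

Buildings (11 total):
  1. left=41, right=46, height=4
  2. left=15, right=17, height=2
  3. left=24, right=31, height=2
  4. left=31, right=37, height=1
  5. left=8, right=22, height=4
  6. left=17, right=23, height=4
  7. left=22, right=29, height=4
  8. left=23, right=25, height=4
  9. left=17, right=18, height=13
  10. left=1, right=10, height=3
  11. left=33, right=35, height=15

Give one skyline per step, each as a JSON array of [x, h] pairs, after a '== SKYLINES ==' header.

== SKYLINES ==
[[41,4],[46,0]]
[[15,2],[17,0],[41,4],[46,0]]
[[15,2],[17,0],[24,2],[31,0],[41,4],[46,0]]
[[15,2],[17,0],[24,2],[31,1],[37,0],[41,4],[46,0]]
[[8,4],[22,0],[24,2],[31,1],[37,0],[41,4],[46,0]]
[[8,4],[23,0],[24,2],[31,1],[37,0],[41,4],[46,0]]
[[8,4],[29,2],[31,1],[37,0],[41,4],[46,0]]
[[8,4],[29,2],[31,1],[37,0],[41,4],[46,0]]
[[8,4],[17,13],[18,4],[29,2],[31,1],[37,0],[41,4],[46,0]]
[[1,3],[8,4],[17,13],[18,4],[29,2],[31,1],[37,0],[41,4],[46,0]]
[[1,3],[8,4],[17,13],[18,4],[29,2],[31,1],[33,15],[35,1],[37,0],[41,4],[46,0]]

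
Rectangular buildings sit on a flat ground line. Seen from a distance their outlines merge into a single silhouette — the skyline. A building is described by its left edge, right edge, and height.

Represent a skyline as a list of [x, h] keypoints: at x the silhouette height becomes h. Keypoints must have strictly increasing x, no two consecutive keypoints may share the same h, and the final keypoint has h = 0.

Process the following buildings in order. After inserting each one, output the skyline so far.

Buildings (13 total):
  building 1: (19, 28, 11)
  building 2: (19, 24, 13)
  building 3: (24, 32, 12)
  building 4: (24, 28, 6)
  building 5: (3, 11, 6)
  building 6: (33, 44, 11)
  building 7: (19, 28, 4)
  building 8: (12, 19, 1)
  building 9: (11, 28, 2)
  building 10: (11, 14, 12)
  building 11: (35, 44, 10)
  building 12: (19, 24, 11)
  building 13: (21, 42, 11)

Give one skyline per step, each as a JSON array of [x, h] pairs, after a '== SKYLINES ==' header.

== SKYLINES ==
[[19,11],[28,0]]
[[19,13],[24,11],[28,0]]
[[19,13],[24,12],[32,0]]
[[19,13],[24,12],[32,0]]
[[3,6],[11,0],[19,13],[24,12],[32,0]]
[[3,6],[11,0],[19,13],[24,12],[32,0],[33,11],[44,0]]
[[3,6],[11,0],[19,13],[24,12],[32,0],[33,11],[44,0]]
[[3,6],[11,0],[12,1],[19,13],[24,12],[32,0],[33,11],[44,0]]
[[3,6],[11,2],[19,13],[24,12],[32,0],[33,11],[44,0]]
[[3,6],[11,12],[14,2],[19,13],[24,12],[32,0],[33,11],[44,0]]
[[3,6],[11,12],[14,2],[19,13],[24,12],[32,0],[33,11],[44,0]]
[[3,6],[11,12],[14,2],[19,13],[24,12],[32,0],[33,11],[44,0]]
[[3,6],[11,12],[14,2],[19,13],[24,12],[32,11],[44,0]]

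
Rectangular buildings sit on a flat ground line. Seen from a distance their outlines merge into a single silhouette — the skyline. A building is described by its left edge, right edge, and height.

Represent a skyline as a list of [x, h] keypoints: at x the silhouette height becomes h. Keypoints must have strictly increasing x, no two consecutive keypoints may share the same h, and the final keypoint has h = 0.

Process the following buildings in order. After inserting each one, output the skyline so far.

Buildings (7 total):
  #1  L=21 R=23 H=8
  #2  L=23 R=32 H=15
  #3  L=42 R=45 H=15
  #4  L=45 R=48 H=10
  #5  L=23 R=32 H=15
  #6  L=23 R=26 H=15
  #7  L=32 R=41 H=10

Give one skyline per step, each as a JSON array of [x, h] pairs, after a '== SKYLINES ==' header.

== SKYLINES ==
[[21,8],[23,0]]
[[21,8],[23,15],[32,0]]
[[21,8],[23,15],[32,0],[42,15],[45,0]]
[[21,8],[23,15],[32,0],[42,15],[45,10],[48,0]]
[[21,8],[23,15],[32,0],[42,15],[45,10],[48,0]]
[[21,8],[23,15],[32,0],[42,15],[45,10],[48,0]]
[[21,8],[23,15],[32,10],[41,0],[42,15],[45,10],[48,0]]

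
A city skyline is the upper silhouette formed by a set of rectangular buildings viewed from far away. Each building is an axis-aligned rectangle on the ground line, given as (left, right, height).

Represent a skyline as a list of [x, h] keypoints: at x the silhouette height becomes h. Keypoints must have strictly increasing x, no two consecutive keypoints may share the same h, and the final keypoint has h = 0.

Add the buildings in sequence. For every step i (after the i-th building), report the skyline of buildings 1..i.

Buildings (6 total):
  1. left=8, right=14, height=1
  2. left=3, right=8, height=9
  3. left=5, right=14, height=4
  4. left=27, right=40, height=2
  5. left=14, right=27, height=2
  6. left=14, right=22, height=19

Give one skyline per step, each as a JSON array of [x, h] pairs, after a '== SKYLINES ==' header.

== SKYLINES ==
[[8,1],[14,0]]
[[3,9],[8,1],[14,0]]
[[3,9],[8,4],[14,0]]
[[3,9],[8,4],[14,0],[27,2],[40,0]]
[[3,9],[8,4],[14,2],[40,0]]
[[3,9],[8,4],[14,19],[22,2],[40,0]]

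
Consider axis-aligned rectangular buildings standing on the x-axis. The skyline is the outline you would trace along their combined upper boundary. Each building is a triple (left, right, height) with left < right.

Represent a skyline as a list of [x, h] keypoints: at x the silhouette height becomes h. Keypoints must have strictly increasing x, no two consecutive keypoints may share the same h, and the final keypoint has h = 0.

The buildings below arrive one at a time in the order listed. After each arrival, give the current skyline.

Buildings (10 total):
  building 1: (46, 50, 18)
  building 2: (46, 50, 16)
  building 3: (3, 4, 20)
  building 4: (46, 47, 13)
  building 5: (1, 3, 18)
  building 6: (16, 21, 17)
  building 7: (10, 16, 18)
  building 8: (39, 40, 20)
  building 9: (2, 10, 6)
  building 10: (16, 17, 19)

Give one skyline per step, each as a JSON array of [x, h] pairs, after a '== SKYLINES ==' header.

== SKYLINES ==
[[46,18],[50,0]]
[[46,18],[50,0]]
[[3,20],[4,0],[46,18],[50,0]]
[[3,20],[4,0],[46,18],[50,0]]
[[1,18],[3,20],[4,0],[46,18],[50,0]]
[[1,18],[3,20],[4,0],[16,17],[21,0],[46,18],[50,0]]
[[1,18],[3,20],[4,0],[10,18],[16,17],[21,0],[46,18],[50,0]]
[[1,18],[3,20],[4,0],[10,18],[16,17],[21,0],[39,20],[40,0],[46,18],[50,0]]
[[1,18],[3,20],[4,6],[10,18],[16,17],[21,0],[39,20],[40,0],[46,18],[50,0]]
[[1,18],[3,20],[4,6],[10,18],[16,19],[17,17],[21,0],[39,20],[40,0],[46,18],[50,0]]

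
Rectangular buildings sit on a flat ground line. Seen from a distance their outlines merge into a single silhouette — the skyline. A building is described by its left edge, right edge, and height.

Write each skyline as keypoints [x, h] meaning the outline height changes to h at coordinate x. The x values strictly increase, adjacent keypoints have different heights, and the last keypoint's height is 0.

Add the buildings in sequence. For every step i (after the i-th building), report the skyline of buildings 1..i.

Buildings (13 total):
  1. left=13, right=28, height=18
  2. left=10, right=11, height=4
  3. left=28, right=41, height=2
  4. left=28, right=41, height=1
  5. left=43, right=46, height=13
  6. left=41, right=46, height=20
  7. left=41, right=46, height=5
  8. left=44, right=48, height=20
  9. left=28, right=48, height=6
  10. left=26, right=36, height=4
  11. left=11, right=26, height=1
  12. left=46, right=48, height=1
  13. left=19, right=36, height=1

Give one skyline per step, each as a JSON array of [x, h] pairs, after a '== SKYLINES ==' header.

== SKYLINES ==
[[13,18],[28,0]]
[[10,4],[11,0],[13,18],[28,0]]
[[10,4],[11,0],[13,18],[28,2],[41,0]]
[[10,4],[11,0],[13,18],[28,2],[41,0]]
[[10,4],[11,0],[13,18],[28,2],[41,0],[43,13],[46,0]]
[[10,4],[11,0],[13,18],[28,2],[41,20],[46,0]]
[[10,4],[11,0],[13,18],[28,2],[41,20],[46,0]]
[[10,4],[11,0],[13,18],[28,2],[41,20],[48,0]]
[[10,4],[11,0],[13,18],[28,6],[41,20],[48,0]]
[[10,4],[11,0],[13,18],[28,6],[41,20],[48,0]]
[[10,4],[11,1],[13,18],[28,6],[41,20],[48,0]]
[[10,4],[11,1],[13,18],[28,6],[41,20],[48,0]]
[[10,4],[11,1],[13,18],[28,6],[41,20],[48,0]]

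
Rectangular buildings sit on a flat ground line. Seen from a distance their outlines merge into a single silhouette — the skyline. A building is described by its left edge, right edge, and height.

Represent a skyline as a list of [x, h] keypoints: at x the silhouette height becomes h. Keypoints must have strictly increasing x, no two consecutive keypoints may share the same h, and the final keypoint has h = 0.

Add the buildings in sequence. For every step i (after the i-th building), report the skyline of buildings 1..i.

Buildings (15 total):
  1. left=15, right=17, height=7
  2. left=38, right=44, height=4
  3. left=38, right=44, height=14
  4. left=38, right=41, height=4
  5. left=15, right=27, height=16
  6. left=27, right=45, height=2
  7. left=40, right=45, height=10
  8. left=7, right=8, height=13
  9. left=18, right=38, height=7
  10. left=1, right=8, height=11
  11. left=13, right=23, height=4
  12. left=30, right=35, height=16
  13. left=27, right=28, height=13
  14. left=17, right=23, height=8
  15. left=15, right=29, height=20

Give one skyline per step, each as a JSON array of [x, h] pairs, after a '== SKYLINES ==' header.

== SKYLINES ==
[[15,7],[17,0]]
[[15,7],[17,0],[38,4],[44,0]]
[[15,7],[17,0],[38,14],[44,0]]
[[15,7],[17,0],[38,14],[44,0]]
[[15,16],[27,0],[38,14],[44,0]]
[[15,16],[27,2],[38,14],[44,2],[45,0]]
[[15,16],[27,2],[38,14],[44,10],[45,0]]
[[7,13],[8,0],[15,16],[27,2],[38,14],[44,10],[45,0]]
[[7,13],[8,0],[15,16],[27,7],[38,14],[44,10],[45,0]]
[[1,11],[7,13],[8,0],[15,16],[27,7],[38,14],[44,10],[45,0]]
[[1,11],[7,13],[8,0],[13,4],[15,16],[27,7],[38,14],[44,10],[45,0]]
[[1,11],[7,13],[8,0],[13,4],[15,16],[27,7],[30,16],[35,7],[38,14],[44,10],[45,0]]
[[1,11],[7,13],[8,0],[13,4],[15,16],[27,13],[28,7],[30,16],[35,7],[38,14],[44,10],[45,0]]
[[1,11],[7,13],[8,0],[13,4],[15,16],[27,13],[28,7],[30,16],[35,7],[38,14],[44,10],[45,0]]
[[1,11],[7,13],[8,0],[13,4],[15,20],[29,7],[30,16],[35,7],[38,14],[44,10],[45,0]]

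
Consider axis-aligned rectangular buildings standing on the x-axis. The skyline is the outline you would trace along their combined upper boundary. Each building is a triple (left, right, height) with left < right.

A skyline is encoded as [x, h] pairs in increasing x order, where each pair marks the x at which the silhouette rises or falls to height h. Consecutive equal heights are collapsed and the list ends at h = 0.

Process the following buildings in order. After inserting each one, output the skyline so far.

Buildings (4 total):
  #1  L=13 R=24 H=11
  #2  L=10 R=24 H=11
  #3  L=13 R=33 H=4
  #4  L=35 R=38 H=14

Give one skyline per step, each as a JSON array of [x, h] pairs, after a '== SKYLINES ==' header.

== SKYLINES ==
[[13,11],[24,0]]
[[10,11],[24,0]]
[[10,11],[24,4],[33,0]]
[[10,11],[24,4],[33,0],[35,14],[38,0]]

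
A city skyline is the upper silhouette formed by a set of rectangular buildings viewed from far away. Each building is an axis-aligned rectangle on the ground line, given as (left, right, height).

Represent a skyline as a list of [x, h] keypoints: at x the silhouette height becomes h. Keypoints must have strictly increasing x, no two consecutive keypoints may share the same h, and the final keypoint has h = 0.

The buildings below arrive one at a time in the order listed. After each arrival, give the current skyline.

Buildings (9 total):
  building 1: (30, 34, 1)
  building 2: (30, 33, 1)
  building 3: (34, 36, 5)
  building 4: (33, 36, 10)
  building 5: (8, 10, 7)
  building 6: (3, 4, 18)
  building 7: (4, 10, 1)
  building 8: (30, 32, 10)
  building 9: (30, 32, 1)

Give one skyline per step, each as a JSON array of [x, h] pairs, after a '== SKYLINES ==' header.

== SKYLINES ==
[[30,1],[34,0]]
[[30,1],[34,0]]
[[30,1],[34,5],[36,0]]
[[30,1],[33,10],[36,0]]
[[8,7],[10,0],[30,1],[33,10],[36,0]]
[[3,18],[4,0],[8,7],[10,0],[30,1],[33,10],[36,0]]
[[3,18],[4,1],[8,7],[10,0],[30,1],[33,10],[36,0]]
[[3,18],[4,1],[8,7],[10,0],[30,10],[32,1],[33,10],[36,0]]
[[3,18],[4,1],[8,7],[10,0],[30,10],[32,1],[33,10],[36,0]]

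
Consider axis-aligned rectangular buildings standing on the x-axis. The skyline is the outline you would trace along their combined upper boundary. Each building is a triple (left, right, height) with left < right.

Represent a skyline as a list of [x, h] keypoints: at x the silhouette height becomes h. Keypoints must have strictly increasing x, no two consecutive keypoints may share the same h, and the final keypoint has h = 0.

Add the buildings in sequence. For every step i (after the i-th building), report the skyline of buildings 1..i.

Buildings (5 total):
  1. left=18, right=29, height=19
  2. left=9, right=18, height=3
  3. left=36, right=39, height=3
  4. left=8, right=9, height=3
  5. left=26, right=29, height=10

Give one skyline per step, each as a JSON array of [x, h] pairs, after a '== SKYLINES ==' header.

== SKYLINES ==
[[18,19],[29,0]]
[[9,3],[18,19],[29,0]]
[[9,3],[18,19],[29,0],[36,3],[39,0]]
[[8,3],[18,19],[29,0],[36,3],[39,0]]
[[8,3],[18,19],[29,0],[36,3],[39,0]]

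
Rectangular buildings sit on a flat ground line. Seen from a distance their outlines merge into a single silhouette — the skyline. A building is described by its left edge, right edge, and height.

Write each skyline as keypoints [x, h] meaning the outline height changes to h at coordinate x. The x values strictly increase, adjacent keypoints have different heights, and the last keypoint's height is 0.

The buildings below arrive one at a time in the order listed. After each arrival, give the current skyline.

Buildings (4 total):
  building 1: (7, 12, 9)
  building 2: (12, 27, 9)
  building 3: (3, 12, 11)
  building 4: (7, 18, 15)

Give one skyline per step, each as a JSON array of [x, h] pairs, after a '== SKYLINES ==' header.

== SKYLINES ==
[[7,9],[12,0]]
[[7,9],[27,0]]
[[3,11],[12,9],[27,0]]
[[3,11],[7,15],[18,9],[27,0]]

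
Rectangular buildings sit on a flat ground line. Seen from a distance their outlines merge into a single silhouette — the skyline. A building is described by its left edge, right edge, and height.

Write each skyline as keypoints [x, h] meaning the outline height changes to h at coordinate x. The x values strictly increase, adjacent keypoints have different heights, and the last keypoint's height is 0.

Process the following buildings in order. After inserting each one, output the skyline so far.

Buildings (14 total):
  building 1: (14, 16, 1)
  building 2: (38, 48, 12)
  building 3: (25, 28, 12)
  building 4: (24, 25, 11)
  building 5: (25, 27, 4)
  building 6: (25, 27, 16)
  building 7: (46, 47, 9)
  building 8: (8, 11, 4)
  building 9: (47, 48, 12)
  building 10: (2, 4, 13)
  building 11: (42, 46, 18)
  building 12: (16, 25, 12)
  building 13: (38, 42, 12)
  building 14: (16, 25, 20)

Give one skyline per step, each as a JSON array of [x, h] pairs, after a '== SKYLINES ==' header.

== SKYLINES ==
[[14,1],[16,0]]
[[14,1],[16,0],[38,12],[48,0]]
[[14,1],[16,0],[25,12],[28,0],[38,12],[48,0]]
[[14,1],[16,0],[24,11],[25,12],[28,0],[38,12],[48,0]]
[[14,1],[16,0],[24,11],[25,12],[28,0],[38,12],[48,0]]
[[14,1],[16,0],[24,11],[25,16],[27,12],[28,0],[38,12],[48,0]]
[[14,1],[16,0],[24,11],[25,16],[27,12],[28,0],[38,12],[48,0]]
[[8,4],[11,0],[14,1],[16,0],[24,11],[25,16],[27,12],[28,0],[38,12],[48,0]]
[[8,4],[11,0],[14,1],[16,0],[24,11],[25,16],[27,12],[28,0],[38,12],[48,0]]
[[2,13],[4,0],[8,4],[11,0],[14,1],[16,0],[24,11],[25,16],[27,12],[28,0],[38,12],[48,0]]
[[2,13],[4,0],[8,4],[11,0],[14,1],[16,0],[24,11],[25,16],[27,12],[28,0],[38,12],[42,18],[46,12],[48,0]]
[[2,13],[4,0],[8,4],[11,0],[14,1],[16,12],[25,16],[27,12],[28,0],[38,12],[42,18],[46,12],[48,0]]
[[2,13],[4,0],[8,4],[11,0],[14,1],[16,12],[25,16],[27,12],[28,0],[38,12],[42,18],[46,12],[48,0]]
[[2,13],[4,0],[8,4],[11,0],[14,1],[16,20],[25,16],[27,12],[28,0],[38,12],[42,18],[46,12],[48,0]]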